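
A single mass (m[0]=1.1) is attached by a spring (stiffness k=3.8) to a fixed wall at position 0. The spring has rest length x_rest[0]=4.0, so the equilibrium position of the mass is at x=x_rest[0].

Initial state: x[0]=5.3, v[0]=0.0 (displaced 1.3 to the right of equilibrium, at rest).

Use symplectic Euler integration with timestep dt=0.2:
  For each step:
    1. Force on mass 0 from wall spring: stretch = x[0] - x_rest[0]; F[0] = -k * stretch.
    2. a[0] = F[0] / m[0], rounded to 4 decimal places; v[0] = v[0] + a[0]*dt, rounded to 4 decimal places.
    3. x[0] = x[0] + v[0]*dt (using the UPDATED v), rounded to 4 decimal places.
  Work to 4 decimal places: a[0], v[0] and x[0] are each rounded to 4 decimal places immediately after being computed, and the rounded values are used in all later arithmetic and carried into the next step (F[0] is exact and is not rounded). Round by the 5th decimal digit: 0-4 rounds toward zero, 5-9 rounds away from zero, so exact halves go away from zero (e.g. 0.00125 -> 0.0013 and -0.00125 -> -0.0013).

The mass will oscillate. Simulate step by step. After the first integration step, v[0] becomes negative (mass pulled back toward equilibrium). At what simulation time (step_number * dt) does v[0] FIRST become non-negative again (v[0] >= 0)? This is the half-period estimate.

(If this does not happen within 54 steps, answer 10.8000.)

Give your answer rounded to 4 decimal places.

Answer: 1.8000

Derivation:
Step 0: x=[5.3000] v=[0.0000]
Step 1: x=[5.1204] v=[-0.8982]
Step 2: x=[4.7859] v=[-1.6723]
Step 3: x=[4.3428] v=[-2.2153]
Step 4: x=[3.8524] v=[-2.4521]
Step 5: x=[3.3824] v=[-2.3501]
Step 6: x=[2.9977] v=[-1.9234]
Step 7: x=[2.7515] v=[-1.2309]
Step 8: x=[2.6778] v=[-0.3683]
Step 9: x=[2.7868] v=[0.5452]
First v>=0 after going negative at step 9, time=1.8000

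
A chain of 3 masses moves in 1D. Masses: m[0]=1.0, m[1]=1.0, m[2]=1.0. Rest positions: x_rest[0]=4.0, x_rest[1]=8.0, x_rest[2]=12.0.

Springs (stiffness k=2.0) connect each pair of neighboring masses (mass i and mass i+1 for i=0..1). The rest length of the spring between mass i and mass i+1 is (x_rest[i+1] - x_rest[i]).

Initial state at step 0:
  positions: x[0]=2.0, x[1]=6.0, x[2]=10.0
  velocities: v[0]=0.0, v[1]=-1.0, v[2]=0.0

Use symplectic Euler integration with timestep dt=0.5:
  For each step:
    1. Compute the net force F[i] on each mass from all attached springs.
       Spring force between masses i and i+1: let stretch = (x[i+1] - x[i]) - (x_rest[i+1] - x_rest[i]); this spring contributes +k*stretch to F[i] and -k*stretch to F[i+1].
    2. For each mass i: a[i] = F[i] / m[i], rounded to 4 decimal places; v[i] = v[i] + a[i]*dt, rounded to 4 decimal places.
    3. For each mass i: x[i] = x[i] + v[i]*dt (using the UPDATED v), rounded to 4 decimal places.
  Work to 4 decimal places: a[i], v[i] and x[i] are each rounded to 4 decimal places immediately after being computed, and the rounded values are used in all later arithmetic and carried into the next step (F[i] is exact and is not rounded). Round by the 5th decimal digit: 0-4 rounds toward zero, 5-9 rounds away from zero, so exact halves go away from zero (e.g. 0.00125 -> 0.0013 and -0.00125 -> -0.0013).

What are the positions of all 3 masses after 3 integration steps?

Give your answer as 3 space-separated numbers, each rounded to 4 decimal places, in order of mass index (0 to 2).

Answer: 1.3750 5.7500 9.3750

Derivation:
Step 0: x=[2.0000 6.0000 10.0000] v=[0.0000 -1.0000 0.0000]
Step 1: x=[2.0000 5.5000 10.0000] v=[0.0000 -1.0000 0.0000]
Step 2: x=[1.7500 5.5000 9.7500] v=[-0.5000 0.0000 -0.5000]
Step 3: x=[1.3750 5.7500 9.3750] v=[-0.7500 0.5000 -0.7500]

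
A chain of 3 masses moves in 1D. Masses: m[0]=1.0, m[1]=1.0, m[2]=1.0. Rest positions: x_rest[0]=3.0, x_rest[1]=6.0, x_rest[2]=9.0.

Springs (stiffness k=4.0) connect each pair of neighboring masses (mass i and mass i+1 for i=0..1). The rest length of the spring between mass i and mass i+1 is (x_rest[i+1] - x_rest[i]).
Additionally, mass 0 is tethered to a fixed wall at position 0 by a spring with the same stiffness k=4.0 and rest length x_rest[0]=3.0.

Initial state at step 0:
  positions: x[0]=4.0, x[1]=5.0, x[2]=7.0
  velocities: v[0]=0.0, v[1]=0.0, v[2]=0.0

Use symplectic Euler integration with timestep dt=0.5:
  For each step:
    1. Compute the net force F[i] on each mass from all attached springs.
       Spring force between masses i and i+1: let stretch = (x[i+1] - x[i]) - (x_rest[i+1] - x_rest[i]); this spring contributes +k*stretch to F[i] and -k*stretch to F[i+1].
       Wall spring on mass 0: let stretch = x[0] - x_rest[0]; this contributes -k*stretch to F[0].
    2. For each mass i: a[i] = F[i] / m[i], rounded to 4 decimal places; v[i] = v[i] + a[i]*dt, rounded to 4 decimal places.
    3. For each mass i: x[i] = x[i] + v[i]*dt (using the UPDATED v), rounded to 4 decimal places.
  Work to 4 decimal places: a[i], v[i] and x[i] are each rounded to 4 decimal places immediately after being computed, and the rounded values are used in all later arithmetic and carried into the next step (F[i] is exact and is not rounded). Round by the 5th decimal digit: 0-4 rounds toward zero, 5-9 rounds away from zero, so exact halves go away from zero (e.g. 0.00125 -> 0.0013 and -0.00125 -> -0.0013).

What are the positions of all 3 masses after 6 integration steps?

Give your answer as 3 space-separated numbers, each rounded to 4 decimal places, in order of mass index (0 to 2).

Step 0: x=[4.0000 5.0000 7.0000] v=[0.0000 0.0000 0.0000]
Step 1: x=[1.0000 6.0000 8.0000] v=[-6.0000 2.0000 2.0000]
Step 2: x=[2.0000 4.0000 10.0000] v=[2.0000 -4.0000 4.0000]
Step 3: x=[3.0000 6.0000 9.0000] v=[2.0000 4.0000 -2.0000]
Step 4: x=[4.0000 8.0000 8.0000] v=[2.0000 4.0000 -2.0000]
Step 5: x=[5.0000 6.0000 10.0000] v=[2.0000 -4.0000 4.0000]
Step 6: x=[2.0000 7.0000 11.0000] v=[-6.0000 2.0000 2.0000]

Answer: 2.0000 7.0000 11.0000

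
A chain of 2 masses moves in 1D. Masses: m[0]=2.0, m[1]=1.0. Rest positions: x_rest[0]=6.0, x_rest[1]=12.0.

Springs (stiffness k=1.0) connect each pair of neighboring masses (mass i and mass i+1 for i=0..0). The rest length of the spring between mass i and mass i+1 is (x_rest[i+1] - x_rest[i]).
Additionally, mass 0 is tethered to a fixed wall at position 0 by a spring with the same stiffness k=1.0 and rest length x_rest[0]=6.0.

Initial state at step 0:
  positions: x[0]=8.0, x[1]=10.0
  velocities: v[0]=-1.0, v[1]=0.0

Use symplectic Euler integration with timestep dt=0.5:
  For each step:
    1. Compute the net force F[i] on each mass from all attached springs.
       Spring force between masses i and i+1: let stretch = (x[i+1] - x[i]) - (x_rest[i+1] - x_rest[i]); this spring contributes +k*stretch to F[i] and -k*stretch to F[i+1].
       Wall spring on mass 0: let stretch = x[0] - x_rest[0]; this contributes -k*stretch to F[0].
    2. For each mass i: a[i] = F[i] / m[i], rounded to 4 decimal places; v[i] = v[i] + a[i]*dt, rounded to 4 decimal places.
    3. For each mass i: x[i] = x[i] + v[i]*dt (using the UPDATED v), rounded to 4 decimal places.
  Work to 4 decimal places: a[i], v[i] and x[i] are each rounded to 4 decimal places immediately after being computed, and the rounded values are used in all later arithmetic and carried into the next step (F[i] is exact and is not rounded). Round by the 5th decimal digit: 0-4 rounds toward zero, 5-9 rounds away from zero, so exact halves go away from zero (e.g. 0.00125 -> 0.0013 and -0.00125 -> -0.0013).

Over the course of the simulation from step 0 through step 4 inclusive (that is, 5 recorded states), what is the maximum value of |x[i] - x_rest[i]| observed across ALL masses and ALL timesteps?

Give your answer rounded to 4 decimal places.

Answer: 2.6973

Derivation:
Step 0: x=[8.0000 10.0000] v=[-1.0000 0.0000]
Step 1: x=[6.7500 11.0000] v=[-2.5000 2.0000]
Step 2: x=[5.1875 12.4375] v=[-3.1250 2.8750]
Step 3: x=[3.8828 13.5625] v=[-2.6094 2.2500]
Step 4: x=[3.3027 13.7676] v=[-1.1602 0.4102]
Max displacement = 2.6973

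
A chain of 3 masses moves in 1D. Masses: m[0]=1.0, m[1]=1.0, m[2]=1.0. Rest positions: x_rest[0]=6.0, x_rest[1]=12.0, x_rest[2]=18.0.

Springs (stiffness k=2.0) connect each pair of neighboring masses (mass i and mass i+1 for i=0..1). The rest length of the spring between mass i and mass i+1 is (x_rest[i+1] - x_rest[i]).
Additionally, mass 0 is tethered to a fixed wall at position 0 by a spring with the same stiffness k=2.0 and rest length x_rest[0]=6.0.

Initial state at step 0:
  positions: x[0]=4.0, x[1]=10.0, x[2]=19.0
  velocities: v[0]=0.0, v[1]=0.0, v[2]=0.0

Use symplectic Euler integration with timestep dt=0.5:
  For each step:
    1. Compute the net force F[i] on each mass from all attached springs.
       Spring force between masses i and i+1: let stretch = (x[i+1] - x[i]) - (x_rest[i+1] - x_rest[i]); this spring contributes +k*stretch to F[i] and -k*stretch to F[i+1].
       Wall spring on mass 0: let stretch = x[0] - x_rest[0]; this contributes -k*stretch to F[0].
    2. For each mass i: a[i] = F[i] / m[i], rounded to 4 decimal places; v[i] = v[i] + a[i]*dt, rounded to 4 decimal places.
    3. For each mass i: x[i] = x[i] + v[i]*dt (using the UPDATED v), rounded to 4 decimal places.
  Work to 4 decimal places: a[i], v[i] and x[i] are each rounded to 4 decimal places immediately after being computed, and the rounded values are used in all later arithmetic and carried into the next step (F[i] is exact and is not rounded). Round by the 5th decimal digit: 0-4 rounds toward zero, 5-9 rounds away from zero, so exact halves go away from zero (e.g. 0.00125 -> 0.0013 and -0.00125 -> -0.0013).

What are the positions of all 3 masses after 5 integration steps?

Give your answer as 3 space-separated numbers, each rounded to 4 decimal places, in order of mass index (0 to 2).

Answer: 5.5000 11.6563 18.7500

Derivation:
Step 0: x=[4.0000 10.0000 19.0000] v=[0.0000 0.0000 0.0000]
Step 1: x=[5.0000 11.5000 17.5000] v=[2.0000 3.0000 -3.0000]
Step 2: x=[6.7500 12.7500 16.0000] v=[3.5000 2.5000 -3.0000]
Step 3: x=[8.1250 12.6250 15.8750] v=[2.7500 -0.2500 -0.2500]
Step 4: x=[7.6875 11.8750 17.1250] v=[-0.8750 -1.5000 2.5000]
Step 5: x=[5.5000 11.6563 18.7500] v=[-4.3750 -0.4375 3.2500]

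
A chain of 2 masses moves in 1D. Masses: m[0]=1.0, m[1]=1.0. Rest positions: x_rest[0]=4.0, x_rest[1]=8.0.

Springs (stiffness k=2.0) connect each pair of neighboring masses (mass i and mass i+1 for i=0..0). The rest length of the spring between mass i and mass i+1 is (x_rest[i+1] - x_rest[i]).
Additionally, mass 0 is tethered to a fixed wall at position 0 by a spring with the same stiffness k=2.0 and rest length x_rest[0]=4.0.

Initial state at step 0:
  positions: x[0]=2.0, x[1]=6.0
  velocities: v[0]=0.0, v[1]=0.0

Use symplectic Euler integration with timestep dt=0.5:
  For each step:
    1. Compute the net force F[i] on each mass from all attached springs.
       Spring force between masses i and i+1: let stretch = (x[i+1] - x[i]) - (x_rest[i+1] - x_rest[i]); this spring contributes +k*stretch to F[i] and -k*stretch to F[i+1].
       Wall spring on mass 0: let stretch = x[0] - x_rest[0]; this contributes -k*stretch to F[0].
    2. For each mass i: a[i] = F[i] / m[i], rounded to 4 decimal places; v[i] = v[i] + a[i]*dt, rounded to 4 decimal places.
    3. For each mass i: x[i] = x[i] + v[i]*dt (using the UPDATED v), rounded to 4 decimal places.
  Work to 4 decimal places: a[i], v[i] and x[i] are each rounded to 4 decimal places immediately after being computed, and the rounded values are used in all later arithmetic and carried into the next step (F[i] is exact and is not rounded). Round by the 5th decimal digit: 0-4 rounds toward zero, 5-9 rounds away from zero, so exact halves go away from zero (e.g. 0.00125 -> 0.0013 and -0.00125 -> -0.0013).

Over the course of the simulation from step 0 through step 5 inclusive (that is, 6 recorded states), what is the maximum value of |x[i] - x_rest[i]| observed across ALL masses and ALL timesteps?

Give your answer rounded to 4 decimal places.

Step 0: x=[2.0000 6.0000] v=[0.0000 0.0000]
Step 1: x=[3.0000 6.0000] v=[2.0000 0.0000]
Step 2: x=[4.0000 6.5000] v=[2.0000 1.0000]
Step 3: x=[4.2500 7.7500] v=[0.5000 2.5000]
Step 4: x=[4.1250 9.2500] v=[-0.2500 3.0000]
Step 5: x=[4.5000 10.1875] v=[0.7500 1.8750]
Max displacement = 2.1875

Answer: 2.1875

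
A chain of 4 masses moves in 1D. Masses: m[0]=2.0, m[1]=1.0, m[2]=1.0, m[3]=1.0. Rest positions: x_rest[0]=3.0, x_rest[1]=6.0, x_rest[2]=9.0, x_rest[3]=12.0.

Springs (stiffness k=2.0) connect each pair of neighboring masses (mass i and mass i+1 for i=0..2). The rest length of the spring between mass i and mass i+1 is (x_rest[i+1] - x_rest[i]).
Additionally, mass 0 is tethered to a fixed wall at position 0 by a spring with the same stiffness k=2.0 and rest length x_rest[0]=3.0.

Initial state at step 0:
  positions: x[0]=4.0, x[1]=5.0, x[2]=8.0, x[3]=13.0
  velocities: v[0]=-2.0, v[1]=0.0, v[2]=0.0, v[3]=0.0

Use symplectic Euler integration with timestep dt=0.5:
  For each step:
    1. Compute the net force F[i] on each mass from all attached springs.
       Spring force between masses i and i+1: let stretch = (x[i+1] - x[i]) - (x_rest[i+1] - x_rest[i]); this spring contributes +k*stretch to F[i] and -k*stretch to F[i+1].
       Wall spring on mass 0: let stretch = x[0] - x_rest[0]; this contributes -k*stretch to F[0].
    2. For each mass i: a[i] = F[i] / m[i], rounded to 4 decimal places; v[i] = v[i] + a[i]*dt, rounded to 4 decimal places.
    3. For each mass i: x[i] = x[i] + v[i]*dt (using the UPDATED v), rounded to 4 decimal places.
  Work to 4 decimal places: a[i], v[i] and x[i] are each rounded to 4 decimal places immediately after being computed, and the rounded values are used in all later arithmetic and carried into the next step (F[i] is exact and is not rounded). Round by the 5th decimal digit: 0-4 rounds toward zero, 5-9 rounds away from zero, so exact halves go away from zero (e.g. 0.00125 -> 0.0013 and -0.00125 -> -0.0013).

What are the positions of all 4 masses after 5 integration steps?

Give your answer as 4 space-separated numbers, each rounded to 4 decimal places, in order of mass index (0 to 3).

Answer: 3.0352 3.6720 6.8360 12.5313

Derivation:
Step 0: x=[4.0000 5.0000 8.0000 13.0000] v=[-2.0000 0.0000 0.0000 0.0000]
Step 1: x=[2.2500 6.0000 9.0000 12.0000] v=[-3.5000 2.0000 2.0000 -2.0000]
Step 2: x=[0.8750 6.6250 10.0000 11.0000] v=[-2.7500 1.2500 2.0000 -2.0000]
Step 3: x=[0.7188 6.0625 9.8125 11.0000] v=[-0.3125 -1.1250 -0.3750 0.0000]
Step 4: x=[1.7188 4.7032 8.3438 11.9063] v=[2.0000 -2.7187 -2.9375 1.8125]
Step 5: x=[3.0352 3.6720 6.8360 12.5313] v=[2.6328 -2.0625 -3.0156 1.2500]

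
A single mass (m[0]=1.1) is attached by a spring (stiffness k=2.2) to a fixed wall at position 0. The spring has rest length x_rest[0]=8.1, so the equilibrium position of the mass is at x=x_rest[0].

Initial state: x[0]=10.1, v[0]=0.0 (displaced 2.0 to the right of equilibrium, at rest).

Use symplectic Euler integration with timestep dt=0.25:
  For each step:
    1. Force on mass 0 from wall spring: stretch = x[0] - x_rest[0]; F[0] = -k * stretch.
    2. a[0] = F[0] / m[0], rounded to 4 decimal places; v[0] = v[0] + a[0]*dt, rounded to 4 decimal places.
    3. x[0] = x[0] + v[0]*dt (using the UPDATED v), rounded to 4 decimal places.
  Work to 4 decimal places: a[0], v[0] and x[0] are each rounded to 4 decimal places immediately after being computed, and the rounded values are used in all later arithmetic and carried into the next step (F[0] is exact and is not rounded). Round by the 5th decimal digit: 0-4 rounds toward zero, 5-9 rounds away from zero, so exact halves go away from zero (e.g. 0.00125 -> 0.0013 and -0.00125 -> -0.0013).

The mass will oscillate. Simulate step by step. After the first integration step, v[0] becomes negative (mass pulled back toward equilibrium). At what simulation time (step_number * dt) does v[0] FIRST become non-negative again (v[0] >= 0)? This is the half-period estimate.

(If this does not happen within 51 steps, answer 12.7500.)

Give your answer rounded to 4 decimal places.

Step 0: x=[10.1000] v=[0.0000]
Step 1: x=[9.8500] v=[-1.0000]
Step 2: x=[9.3813] v=[-1.8750]
Step 3: x=[8.7524] v=[-2.5157]
Step 4: x=[8.0419] v=[-2.8419]
Step 5: x=[7.3387] v=[-2.8129]
Step 6: x=[6.7306] v=[-2.4323]
Step 7: x=[6.2937] v=[-1.7476]
Step 8: x=[6.0826] v=[-0.8445]
Step 9: x=[6.1237] v=[0.1642]
First v>=0 after going negative at step 9, time=2.2500

Answer: 2.2500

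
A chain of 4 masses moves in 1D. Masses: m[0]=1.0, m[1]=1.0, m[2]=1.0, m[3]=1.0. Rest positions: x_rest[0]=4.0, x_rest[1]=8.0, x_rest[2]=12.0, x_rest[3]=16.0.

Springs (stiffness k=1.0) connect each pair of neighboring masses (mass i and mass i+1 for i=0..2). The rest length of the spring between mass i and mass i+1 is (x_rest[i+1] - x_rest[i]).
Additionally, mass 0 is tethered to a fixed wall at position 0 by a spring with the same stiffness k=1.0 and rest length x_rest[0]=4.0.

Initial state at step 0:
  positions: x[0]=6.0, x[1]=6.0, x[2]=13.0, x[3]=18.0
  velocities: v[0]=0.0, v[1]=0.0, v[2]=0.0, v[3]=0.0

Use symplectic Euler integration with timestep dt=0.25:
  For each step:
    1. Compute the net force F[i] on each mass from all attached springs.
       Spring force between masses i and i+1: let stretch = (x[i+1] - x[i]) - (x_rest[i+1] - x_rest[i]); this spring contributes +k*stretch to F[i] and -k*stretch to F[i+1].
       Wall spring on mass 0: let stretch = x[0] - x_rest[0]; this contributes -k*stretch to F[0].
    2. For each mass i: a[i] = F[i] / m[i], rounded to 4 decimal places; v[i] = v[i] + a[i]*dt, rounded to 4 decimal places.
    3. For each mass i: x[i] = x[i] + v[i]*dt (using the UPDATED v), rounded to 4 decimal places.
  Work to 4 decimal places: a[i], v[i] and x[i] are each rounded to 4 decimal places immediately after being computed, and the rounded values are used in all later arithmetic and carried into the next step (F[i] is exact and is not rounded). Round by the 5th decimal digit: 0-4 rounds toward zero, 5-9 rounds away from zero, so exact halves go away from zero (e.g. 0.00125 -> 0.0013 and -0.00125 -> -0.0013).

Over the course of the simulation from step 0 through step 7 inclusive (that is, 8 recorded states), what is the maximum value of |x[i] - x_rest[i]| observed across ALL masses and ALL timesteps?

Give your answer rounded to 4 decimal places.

Step 0: x=[6.0000 6.0000 13.0000 18.0000] v=[0.0000 0.0000 0.0000 0.0000]
Step 1: x=[5.6250 6.4375 12.8750 17.9375] v=[-1.5000 1.7500 -0.5000 -0.2500]
Step 2: x=[4.9492 7.2266 12.6641 17.8086] v=[-2.7031 3.1563 -0.8438 -0.5156]
Step 3: x=[4.1064 8.2132 12.4348 17.6082] v=[-3.3711 3.9463 -0.9171 -0.8017]
Step 4: x=[3.2637 9.2070 12.2650 17.3344] v=[-3.3710 3.9750 -0.6792 -1.0951]
Step 5: x=[2.5884 10.0204 12.2209 16.9938] v=[-2.7011 3.2537 -0.1764 -1.3625]
Step 6: x=[2.2159 10.5069 12.3376 16.6049] v=[-1.4902 1.9458 0.4667 -1.5557]
Step 7: x=[2.2231 10.5896 12.6066 16.1993] v=[0.0286 0.3307 1.0759 -1.6225]
Max displacement = 2.5896

Answer: 2.5896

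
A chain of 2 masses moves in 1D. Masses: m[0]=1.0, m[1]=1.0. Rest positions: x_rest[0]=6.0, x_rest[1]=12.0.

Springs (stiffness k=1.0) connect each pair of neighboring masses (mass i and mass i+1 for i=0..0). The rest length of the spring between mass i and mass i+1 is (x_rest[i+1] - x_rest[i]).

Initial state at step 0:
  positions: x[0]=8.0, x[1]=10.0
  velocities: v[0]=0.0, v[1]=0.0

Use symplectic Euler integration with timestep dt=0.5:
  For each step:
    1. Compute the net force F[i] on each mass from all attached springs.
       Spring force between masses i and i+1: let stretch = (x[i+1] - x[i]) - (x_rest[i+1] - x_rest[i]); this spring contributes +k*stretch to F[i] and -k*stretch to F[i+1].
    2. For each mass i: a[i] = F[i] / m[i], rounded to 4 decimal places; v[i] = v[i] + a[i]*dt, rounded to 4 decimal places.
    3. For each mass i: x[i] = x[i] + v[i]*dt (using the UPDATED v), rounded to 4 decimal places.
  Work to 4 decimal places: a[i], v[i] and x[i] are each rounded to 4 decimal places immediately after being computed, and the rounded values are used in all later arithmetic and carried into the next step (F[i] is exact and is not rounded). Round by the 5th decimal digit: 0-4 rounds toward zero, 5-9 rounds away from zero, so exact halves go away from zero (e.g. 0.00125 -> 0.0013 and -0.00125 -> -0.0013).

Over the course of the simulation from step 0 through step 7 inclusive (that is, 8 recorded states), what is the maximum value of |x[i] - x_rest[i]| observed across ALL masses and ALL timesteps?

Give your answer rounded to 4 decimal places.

Step 0: x=[8.0000 10.0000] v=[0.0000 0.0000]
Step 1: x=[7.0000 11.0000] v=[-2.0000 2.0000]
Step 2: x=[5.5000 12.5000] v=[-3.0000 3.0000]
Step 3: x=[4.2500 13.7500] v=[-2.5000 2.5000]
Step 4: x=[3.8750 14.1250] v=[-0.7500 0.7500]
Step 5: x=[4.5625 13.4375] v=[1.3750 -1.3750]
Step 6: x=[5.9688 12.0313] v=[2.8125 -2.8125]
Step 7: x=[7.3907 10.6094] v=[2.8438 -2.8438]
Max displacement = 2.1250

Answer: 2.1250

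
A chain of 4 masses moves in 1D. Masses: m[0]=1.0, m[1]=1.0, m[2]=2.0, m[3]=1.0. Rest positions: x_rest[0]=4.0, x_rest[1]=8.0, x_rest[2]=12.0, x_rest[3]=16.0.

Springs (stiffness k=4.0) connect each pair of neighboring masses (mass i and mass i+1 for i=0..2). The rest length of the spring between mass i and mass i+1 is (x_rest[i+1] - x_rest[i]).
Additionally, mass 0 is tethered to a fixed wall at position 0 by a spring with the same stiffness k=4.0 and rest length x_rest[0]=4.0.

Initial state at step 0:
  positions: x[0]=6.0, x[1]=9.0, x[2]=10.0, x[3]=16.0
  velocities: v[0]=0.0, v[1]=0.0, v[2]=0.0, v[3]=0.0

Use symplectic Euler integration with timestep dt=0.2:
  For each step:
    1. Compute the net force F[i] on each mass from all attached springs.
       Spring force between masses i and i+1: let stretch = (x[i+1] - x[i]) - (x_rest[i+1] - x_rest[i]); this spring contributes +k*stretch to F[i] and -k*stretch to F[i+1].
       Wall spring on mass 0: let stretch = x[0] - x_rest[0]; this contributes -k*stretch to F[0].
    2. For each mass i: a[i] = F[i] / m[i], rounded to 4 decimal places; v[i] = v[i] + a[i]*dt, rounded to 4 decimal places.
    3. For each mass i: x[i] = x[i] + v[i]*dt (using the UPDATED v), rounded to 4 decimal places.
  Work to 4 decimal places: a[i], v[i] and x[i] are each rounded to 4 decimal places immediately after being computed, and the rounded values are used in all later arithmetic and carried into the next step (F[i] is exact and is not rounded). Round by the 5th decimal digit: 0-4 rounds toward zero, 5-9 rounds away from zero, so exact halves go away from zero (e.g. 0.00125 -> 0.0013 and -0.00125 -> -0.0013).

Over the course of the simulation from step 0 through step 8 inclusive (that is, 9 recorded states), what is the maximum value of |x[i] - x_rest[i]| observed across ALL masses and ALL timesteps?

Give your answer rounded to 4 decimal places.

Answer: 2.3991

Derivation:
Step 0: x=[6.0000 9.0000 10.0000 16.0000] v=[0.0000 0.0000 0.0000 0.0000]
Step 1: x=[5.5200 8.6800 10.4000 15.6800] v=[-2.4000 -1.6000 2.0000 -1.6000]
Step 2: x=[4.6624 8.1296 11.0848 15.1552] v=[-4.2880 -2.7520 3.4240 -2.6240]
Step 3: x=[3.6136 7.4973 11.8588 14.6191] v=[-5.2442 -3.1616 3.8701 -2.6803]
Step 4: x=[2.6080 6.9414 12.5047 14.2814] v=[-5.0281 -2.7794 3.2296 -1.6885]
Step 5: x=[1.8784 6.5823 12.8477 14.2994] v=[-3.6478 -1.7955 1.7150 0.0901]
Step 6: x=[1.6009 6.4730 12.8056 14.7251] v=[-1.3874 -0.5463 -0.2105 2.1287]
Step 7: x=[1.8468 6.5974 12.4105 15.4837] v=[1.2296 0.6221 -1.9757 3.7931]
Step 8: x=[2.5573 6.8918 11.7962 16.3906] v=[3.5526 1.4721 -3.0717 4.5345]
Max displacement = 2.3991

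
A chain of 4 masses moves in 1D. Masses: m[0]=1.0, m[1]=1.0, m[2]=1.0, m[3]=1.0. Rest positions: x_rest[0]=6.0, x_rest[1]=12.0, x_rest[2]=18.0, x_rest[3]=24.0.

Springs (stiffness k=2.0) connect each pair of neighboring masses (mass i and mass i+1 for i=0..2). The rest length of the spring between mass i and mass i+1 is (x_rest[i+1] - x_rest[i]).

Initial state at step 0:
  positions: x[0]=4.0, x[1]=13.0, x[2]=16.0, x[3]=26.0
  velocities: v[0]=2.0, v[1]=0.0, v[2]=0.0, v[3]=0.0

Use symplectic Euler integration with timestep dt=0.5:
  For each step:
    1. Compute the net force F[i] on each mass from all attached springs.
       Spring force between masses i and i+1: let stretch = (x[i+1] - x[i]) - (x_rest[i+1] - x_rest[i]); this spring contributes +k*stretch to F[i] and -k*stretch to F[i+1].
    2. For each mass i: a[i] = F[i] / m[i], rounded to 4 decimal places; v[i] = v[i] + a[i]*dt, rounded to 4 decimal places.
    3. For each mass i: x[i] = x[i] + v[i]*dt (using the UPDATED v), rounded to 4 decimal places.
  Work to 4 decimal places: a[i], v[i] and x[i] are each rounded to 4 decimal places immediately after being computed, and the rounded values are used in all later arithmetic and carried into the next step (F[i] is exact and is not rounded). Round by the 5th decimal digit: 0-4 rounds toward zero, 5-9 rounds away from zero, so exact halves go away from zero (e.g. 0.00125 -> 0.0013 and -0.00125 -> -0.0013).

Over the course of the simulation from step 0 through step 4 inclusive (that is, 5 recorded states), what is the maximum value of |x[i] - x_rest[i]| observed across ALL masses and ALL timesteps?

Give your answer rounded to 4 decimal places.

Answer: 4.3750

Derivation:
Step 0: x=[4.0000 13.0000 16.0000 26.0000] v=[2.0000 0.0000 0.0000 0.0000]
Step 1: x=[6.5000 10.0000 19.5000 24.0000] v=[5.0000 -6.0000 7.0000 -4.0000]
Step 2: x=[7.7500 10.0000 20.5000 22.7500] v=[2.5000 0.0000 2.0000 -2.5000]
Step 3: x=[7.1250 14.1250 17.3750 23.3750] v=[-1.2500 8.2500 -6.2500 1.2500]
Step 4: x=[7.0000 16.3750 15.6250 24.0000] v=[-0.2500 4.5000 -3.5000 1.2500]
Max displacement = 4.3750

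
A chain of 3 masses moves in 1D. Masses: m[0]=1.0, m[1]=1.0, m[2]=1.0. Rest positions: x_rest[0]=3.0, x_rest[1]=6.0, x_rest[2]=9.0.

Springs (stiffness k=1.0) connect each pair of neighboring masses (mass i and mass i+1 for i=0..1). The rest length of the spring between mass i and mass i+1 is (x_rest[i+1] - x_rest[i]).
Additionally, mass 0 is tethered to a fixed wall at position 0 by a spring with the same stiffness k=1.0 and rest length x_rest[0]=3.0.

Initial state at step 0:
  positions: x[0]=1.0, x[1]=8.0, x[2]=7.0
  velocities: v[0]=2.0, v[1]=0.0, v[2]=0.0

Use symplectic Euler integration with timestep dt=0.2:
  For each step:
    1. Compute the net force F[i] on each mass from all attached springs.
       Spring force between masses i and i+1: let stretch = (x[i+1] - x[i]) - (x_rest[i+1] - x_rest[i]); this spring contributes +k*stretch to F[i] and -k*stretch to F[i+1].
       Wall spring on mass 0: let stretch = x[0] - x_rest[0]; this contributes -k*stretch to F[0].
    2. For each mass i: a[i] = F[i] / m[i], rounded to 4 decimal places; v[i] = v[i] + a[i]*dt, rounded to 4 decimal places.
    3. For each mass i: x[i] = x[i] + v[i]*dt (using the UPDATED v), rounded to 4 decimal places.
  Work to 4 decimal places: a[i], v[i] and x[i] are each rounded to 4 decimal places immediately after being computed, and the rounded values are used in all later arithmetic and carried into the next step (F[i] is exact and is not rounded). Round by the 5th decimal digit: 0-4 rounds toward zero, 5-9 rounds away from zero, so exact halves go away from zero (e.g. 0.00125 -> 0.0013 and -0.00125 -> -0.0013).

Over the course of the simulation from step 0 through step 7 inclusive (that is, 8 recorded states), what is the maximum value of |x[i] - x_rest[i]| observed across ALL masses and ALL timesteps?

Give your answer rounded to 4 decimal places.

Step 0: x=[1.0000 8.0000 7.0000] v=[2.0000 0.0000 0.0000]
Step 1: x=[1.6400 7.6800 7.1600] v=[3.2000 -1.6000 0.8000]
Step 2: x=[2.4560 7.0976 7.4608] v=[4.0800 -2.9120 1.5040]
Step 3: x=[3.3594 6.3441 7.8671] v=[4.5171 -3.7677 2.0314]
Step 4: x=[4.2478 5.5321 8.3325] v=[4.4422 -4.0600 2.3268]
Step 5: x=[5.0177 4.7807 8.8058] v=[3.8495 -3.7568 2.3667]
Step 6: x=[5.5774 4.1998 9.2381] v=[2.7986 -2.9044 2.1617]
Step 7: x=[5.8589 3.8756 9.5889] v=[1.4076 -1.6212 1.7540]
Max displacement = 2.8589

Answer: 2.8589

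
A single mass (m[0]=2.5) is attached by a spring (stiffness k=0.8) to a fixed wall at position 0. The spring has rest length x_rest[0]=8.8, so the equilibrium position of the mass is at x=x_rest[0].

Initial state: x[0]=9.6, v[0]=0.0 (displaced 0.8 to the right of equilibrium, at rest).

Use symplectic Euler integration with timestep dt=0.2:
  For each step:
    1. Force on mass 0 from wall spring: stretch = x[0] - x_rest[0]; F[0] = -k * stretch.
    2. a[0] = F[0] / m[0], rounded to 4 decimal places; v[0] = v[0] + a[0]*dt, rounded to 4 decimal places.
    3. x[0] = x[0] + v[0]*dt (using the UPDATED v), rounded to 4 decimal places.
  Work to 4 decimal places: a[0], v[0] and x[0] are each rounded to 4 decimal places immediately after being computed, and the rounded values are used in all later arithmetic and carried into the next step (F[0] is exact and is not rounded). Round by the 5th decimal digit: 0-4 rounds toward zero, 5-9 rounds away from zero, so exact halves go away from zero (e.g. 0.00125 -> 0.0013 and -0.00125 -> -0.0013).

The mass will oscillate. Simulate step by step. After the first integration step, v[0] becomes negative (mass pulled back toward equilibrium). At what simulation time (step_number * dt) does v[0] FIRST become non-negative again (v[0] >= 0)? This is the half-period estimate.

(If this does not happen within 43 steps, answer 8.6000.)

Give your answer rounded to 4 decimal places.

Step 0: x=[9.6000] v=[0.0000]
Step 1: x=[9.5898] v=[-0.0512]
Step 2: x=[9.5695] v=[-0.1017]
Step 3: x=[9.5393] v=[-0.1509]
Step 4: x=[9.4997] v=[-0.1982]
Step 5: x=[9.4511] v=[-0.2430]
Step 6: x=[9.3942] v=[-0.2847]
Step 7: x=[9.3297] v=[-0.3227]
Step 8: x=[9.2584] v=[-0.3566]
Step 9: x=[9.1812] v=[-0.3859]
Step 10: x=[9.0991] v=[-0.4103]
Step 11: x=[9.0132] v=[-0.4294]
Step 12: x=[8.9246] v=[-0.4430]
Step 13: x=[8.8344] v=[-0.4510]
Step 14: x=[8.7438] v=[-0.4532]
Step 15: x=[8.6539] v=[-0.4496]
Step 16: x=[8.5659] v=[-0.4402]
Step 17: x=[8.4809] v=[-0.4252]
Step 18: x=[8.3999] v=[-0.4048]
Step 19: x=[8.3241] v=[-0.3792]
Step 20: x=[8.2544] v=[-0.3487]
Step 21: x=[8.1916] v=[-0.3138]
Step 22: x=[8.1366] v=[-0.2749]
Step 23: x=[8.0901] v=[-0.2324]
Step 24: x=[8.0527] v=[-0.1870]
Step 25: x=[8.0249] v=[-0.1392]
Step 26: x=[8.0070] v=[-0.0896]
Step 27: x=[7.9992] v=[-0.0388]
Step 28: x=[8.0017] v=[0.0125]
First v>=0 after going negative at step 28, time=5.6000

Answer: 5.6000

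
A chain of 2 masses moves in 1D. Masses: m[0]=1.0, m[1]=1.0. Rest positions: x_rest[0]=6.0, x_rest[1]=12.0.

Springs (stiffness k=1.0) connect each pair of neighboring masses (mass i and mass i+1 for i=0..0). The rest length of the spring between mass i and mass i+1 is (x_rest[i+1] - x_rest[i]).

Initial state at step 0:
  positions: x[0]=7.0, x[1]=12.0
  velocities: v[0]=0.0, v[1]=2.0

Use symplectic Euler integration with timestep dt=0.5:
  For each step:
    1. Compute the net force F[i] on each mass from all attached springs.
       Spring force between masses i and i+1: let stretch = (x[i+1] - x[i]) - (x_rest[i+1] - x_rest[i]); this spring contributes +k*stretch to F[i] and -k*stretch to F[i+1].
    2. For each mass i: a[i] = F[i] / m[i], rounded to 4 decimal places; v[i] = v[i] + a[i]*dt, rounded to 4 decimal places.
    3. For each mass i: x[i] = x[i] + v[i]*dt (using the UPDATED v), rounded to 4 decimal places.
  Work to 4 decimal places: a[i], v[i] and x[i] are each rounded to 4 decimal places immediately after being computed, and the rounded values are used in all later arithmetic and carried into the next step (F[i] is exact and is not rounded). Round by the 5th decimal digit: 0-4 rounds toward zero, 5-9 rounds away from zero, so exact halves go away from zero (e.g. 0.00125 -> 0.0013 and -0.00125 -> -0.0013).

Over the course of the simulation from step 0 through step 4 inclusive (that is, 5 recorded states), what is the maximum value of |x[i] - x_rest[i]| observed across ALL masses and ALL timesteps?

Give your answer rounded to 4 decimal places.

Answer: 3.2188

Derivation:
Step 0: x=[7.0000 12.0000] v=[0.0000 2.0000]
Step 1: x=[6.7500 13.2500] v=[-0.5000 2.5000]
Step 2: x=[6.6250 14.3750] v=[-0.2500 2.2500]
Step 3: x=[6.9375 15.0625] v=[0.6250 1.3750]
Step 4: x=[7.7813 15.2188] v=[1.6875 0.3125]
Max displacement = 3.2188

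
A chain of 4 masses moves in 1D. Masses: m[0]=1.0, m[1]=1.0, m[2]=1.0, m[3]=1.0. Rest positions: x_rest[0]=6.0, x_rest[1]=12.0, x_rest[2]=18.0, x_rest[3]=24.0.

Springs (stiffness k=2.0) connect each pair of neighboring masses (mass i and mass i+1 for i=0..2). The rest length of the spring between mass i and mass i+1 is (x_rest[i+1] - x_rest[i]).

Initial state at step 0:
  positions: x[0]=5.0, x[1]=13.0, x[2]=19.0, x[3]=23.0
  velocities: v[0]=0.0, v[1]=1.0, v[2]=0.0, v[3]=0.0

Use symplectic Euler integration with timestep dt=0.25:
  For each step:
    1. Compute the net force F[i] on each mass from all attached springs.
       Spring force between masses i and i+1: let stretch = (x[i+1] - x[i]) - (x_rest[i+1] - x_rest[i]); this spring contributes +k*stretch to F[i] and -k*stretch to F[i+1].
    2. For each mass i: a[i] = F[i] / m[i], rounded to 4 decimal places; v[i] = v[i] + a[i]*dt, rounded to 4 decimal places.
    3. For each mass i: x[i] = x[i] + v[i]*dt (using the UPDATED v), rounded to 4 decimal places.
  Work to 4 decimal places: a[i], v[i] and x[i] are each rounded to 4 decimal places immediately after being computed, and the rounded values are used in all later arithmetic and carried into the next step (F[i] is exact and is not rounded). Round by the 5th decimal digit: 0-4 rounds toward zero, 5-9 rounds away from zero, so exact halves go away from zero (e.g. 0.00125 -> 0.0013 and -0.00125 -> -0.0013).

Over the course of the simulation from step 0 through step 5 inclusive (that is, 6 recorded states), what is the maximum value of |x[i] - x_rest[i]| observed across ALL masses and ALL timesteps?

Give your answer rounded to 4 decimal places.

Answer: 1.3782

Derivation:
Step 0: x=[5.0000 13.0000 19.0000 23.0000] v=[0.0000 1.0000 0.0000 0.0000]
Step 1: x=[5.2500 13.0000 18.7500 23.2500] v=[1.0000 0.0000 -1.0000 1.0000]
Step 2: x=[5.7188 12.7500 18.3438 23.6875] v=[1.8750 -1.0000 -1.6250 1.7500]
Step 3: x=[6.3165 12.3203 17.9063 24.2071] v=[2.3906 -1.7187 -1.7501 2.0782]
Step 4: x=[6.9146 11.8384 17.5581 24.6891] v=[2.3925 -1.9276 -1.3927 1.9278]
Step 5: x=[7.3782 11.4560 17.3863 25.0297] v=[1.8544 -1.5297 -0.6871 1.3623]
Max displacement = 1.3782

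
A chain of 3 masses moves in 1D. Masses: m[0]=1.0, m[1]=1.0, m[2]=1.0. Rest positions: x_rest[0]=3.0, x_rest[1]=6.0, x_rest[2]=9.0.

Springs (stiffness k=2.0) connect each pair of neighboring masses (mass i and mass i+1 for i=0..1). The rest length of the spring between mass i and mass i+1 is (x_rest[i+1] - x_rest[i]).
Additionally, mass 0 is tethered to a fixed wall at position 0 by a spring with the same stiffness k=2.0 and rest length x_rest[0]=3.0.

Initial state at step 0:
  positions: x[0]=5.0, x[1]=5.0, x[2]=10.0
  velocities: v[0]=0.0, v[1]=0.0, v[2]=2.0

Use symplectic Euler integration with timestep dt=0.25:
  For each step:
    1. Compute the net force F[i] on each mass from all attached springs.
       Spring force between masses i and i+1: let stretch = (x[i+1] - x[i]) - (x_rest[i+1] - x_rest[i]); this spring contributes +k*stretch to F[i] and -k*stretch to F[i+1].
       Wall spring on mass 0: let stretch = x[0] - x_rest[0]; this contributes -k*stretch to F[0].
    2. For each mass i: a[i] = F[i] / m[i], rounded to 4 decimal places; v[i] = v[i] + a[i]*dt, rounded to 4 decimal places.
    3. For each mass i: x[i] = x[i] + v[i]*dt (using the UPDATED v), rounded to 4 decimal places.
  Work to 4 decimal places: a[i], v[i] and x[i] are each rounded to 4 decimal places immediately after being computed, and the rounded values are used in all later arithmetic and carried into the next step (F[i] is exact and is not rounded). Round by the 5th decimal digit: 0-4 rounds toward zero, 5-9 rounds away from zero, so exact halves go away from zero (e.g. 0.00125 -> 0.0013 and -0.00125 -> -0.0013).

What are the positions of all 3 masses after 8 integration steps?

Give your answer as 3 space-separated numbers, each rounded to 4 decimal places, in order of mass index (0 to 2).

Answer: 4.5223 6.2983 11.3694

Derivation:
Step 0: x=[5.0000 5.0000 10.0000] v=[0.0000 0.0000 2.0000]
Step 1: x=[4.3750 5.6250 10.2500] v=[-2.5000 2.5000 1.0000]
Step 2: x=[3.3594 6.6719 10.2969] v=[-4.0625 4.1875 0.1875]
Step 3: x=[2.3379 7.7579 10.2657] v=[-4.0860 4.3438 -0.1250]
Step 4: x=[1.7017 8.4798 10.2960] v=[-2.5450 2.8877 0.1211]
Step 5: x=[1.7000 8.5815 10.4743] v=[-0.0068 0.4068 0.7130]
Step 6: x=[2.3460 8.0596 10.7910] v=[2.5840 -2.0876 1.2666]
Step 7: x=[3.4130 7.1649 11.1412] v=[4.2678 -3.5787 1.4009]
Step 8: x=[4.5223 6.2983 11.3694] v=[4.4373 -3.4665 0.9128]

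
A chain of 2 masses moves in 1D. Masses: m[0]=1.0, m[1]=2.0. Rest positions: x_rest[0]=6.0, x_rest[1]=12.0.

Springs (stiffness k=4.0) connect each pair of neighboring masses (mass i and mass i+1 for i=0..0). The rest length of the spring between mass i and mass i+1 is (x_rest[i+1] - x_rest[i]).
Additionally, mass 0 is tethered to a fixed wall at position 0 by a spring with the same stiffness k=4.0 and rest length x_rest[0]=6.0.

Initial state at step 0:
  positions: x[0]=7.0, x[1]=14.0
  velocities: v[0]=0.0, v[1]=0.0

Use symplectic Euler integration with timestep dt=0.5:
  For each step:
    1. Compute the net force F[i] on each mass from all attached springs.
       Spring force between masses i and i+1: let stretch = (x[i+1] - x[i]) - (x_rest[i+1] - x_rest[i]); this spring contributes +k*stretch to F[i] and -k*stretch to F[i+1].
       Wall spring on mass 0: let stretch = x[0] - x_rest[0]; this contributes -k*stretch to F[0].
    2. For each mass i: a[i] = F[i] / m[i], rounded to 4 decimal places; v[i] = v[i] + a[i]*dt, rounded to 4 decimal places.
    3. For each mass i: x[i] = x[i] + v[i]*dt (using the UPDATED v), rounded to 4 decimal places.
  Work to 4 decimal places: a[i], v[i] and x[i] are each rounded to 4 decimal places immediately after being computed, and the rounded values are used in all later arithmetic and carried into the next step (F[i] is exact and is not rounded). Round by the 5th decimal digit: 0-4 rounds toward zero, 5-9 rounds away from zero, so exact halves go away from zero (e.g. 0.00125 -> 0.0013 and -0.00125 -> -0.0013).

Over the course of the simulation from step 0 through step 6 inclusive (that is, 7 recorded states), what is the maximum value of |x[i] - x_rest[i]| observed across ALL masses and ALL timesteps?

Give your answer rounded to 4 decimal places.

Step 0: x=[7.0000 14.0000] v=[0.0000 0.0000]
Step 1: x=[7.0000 13.5000] v=[0.0000 -1.0000]
Step 2: x=[6.5000 12.7500] v=[-1.0000 -1.5000]
Step 3: x=[5.7500 11.8750] v=[-1.5000 -1.7500]
Step 4: x=[5.3750 10.9375] v=[-0.7500 -1.8750]
Step 5: x=[5.1875 10.2188] v=[-0.3750 -1.4375]
Step 6: x=[4.8438 9.9844] v=[-0.6874 -0.4688]
Max displacement = 2.0156

Answer: 2.0156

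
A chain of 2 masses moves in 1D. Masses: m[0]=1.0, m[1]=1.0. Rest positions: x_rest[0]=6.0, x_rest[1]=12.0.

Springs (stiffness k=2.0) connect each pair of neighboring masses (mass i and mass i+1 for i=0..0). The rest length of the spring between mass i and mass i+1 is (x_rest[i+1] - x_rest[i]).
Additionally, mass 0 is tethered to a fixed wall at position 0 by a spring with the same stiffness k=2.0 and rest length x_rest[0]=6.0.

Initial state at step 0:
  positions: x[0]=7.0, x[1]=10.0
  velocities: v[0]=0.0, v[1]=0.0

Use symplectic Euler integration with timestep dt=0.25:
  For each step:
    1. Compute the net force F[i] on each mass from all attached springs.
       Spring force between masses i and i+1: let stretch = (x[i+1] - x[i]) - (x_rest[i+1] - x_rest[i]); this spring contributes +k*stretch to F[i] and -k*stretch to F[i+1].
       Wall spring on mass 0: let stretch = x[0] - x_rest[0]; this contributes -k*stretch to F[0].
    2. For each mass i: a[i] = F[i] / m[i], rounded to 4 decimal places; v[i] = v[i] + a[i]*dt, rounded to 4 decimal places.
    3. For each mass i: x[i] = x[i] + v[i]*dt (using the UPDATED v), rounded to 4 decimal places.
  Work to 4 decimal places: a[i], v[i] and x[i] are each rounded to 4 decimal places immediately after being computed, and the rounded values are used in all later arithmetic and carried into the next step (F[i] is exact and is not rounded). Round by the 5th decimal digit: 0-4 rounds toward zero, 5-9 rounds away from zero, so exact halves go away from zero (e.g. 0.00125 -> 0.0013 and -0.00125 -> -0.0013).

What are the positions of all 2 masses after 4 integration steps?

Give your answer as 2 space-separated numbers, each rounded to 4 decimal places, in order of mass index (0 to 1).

Step 0: x=[7.0000 10.0000] v=[0.0000 0.0000]
Step 1: x=[6.5000 10.3750] v=[-2.0000 1.5000]
Step 2: x=[5.6719 11.0156] v=[-3.3125 2.5625]
Step 3: x=[4.8028 11.7383] v=[-3.4766 2.8907]
Step 4: x=[4.2002 12.3441] v=[-2.4103 2.4230]

Answer: 4.2002 12.3441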